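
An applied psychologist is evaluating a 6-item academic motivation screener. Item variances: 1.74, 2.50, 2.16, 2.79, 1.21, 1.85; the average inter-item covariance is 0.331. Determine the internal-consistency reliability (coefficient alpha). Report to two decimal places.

coefficient alpha = 0.54

sum of item variances = 1.74 + 2.50 + 2.16 + 2.79 + 1.21 + 1.85 = 12.25
Sum of the 15 distinct covariances = 15 × 0.331 = 4.965
σ²_total = sum of item variances + 2·Σcov = 12.25 + 2 × 4.965 = 22.180
α = (6/5)·(1 − 12.25/22.180) = 0.54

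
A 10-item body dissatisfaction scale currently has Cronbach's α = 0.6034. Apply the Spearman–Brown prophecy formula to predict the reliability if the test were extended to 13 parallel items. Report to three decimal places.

predicted reliability = 0.664

Length factor m = 13/10 = 1.3000
α' = m·α / (1 + (m−1)·α)
   = 13/10 × 0.6034 / (1 + (13/10 − 1) × 0.6034)
   = 0.7844 / 1.1810 = 0.664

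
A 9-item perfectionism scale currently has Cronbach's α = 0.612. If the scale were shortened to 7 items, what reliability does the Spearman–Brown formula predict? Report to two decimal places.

Length factor m = 7/9 = 0.7778
α' = m·α / (1 − (1−m)·α)
   = 7/9 × 0.612 / (1 − (1 − 7/9) × 0.612)
   = 0.4760 / 0.8640 = 0.55

predicted reliability = 0.55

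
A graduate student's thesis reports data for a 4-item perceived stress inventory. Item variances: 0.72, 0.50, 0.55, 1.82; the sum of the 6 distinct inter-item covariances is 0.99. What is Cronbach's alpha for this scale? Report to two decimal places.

α = 0.47

sum of item variances = 0.72 + 0.50 + 0.55 + 1.82 = 3.59
Sum of distinct covariances = 0.99
σ²_total = sum of item variances + 2·Σcov = 3.59 + 2 × 0.99 = 5.57
α = (4/3)·(1 − 3.59/5.57) = 0.47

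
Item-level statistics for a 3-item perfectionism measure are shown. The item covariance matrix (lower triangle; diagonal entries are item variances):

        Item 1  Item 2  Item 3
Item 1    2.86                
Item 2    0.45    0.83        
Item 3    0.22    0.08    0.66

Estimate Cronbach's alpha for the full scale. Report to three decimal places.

Cronbach's alpha = 0.385

sum of item variances = 2.86 + 0.83 + 0.66 = 4.35
Sum of off-diagonal covariances = 0.75
σ²_total = 4.35 + 2 × 0.75 = 5.85
α = (k/(k−1))·(1 − sum of item variances/σ²_total) = (3/2)·(1 − 4.35/5.85) = 0.385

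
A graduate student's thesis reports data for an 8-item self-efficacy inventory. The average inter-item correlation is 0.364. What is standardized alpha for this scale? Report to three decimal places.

Standardized α = k·r̄ / (1 + (k−1)·r̄) = 8 × 0.364 / (1 + 7 × 0.364)
  = 2.9120 / 3.5480 = 0.821

α = 0.821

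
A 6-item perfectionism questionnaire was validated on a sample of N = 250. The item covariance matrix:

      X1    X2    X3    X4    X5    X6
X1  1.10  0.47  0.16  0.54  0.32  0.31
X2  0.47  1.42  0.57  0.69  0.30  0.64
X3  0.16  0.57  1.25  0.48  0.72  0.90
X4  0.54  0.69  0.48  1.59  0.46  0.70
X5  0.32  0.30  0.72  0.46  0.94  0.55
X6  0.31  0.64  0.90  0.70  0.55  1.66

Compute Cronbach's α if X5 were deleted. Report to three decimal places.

Remaining items: X1, X2, X3, X4, X6 (k = 5).
Σσ²ᵢ = 1.10 + 1.42 + 1.25 + 1.59 + 1.66 = 7.02
total variance = 7.02 + 2 × 5.46 = 17.94
α (item deleted) = (5/4)·(1 − 7.02/17.94) = 0.761

α = 0.761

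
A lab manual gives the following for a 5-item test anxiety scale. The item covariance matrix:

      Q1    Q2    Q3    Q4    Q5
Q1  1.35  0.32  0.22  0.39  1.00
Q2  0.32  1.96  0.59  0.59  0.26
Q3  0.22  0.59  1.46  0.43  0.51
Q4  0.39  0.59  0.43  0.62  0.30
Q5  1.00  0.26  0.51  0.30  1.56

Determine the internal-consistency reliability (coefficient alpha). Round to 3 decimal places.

α = 0.713

ΣVar(i) = 1.35 + 1.96 + 1.46 + 0.62 + 1.56 = 6.95
Sum of off-diagonal covariances = 4.61
total variance = 6.95 + 2 × 4.61 = 16.17
α = (k/(k−1))·(1 − ΣVar(i)/total variance) = (5/4)·(1 − 6.95/16.17) = 0.713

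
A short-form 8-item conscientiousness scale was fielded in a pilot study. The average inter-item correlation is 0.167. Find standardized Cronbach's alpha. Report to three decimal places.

α = 0.616

Standardized α = k·r̄ / (1 + (k−1)·r̄) = 8 × 0.167 / (1 + 7 × 0.167)
  = 1.3360 / 2.1690 = 0.616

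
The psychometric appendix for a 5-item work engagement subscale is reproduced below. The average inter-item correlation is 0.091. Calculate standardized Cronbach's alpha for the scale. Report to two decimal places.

Standardized α = k·r̄ / (1 + (k−1)·r̄) = 5 × 0.091 / (1 + 4 × 0.091)
  = 0.4550 / 1.3640 = 0.33

α = 0.33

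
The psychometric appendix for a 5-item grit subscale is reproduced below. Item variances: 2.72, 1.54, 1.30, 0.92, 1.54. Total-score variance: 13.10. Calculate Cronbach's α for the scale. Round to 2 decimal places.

Cronbach's α = 0.48

Σσᵢ² = 2.72 + 1.54 + 1.30 + 0.92 + 1.54 = 8.02
α = (k/(k−1))·(1 − Σσᵢ²/σ²_total) = (5/4)·(1 − 8.02/13.10) = 0.48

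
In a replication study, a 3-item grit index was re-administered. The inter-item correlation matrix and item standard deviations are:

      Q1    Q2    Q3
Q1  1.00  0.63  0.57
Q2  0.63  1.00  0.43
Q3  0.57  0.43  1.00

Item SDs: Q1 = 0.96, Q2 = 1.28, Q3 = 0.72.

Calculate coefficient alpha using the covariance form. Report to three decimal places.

α = 0.756

Σσ²ᵢ = 0.96² + 1.28² + 0.72² = 3.0784
Covariances σ_ij = r_ij · s_i · s_j:
  σ(Q1,Q2) = 0.63 × 0.96 × 1.28 = 0.7741
  σ(Q1,Q3) = 0.57 × 0.96 × 0.72 = 0.3940
  σ(Q2,Q3) = 0.43 × 1.28 × 0.72 = 0.3963
σ²_T = Σσ²ᵢ + 2·Σσ_ij = 3.0784 + 2 × 1.5644 = 6.2072
α = (3/2)·(1 − 3.0784/6.2072) = 0.756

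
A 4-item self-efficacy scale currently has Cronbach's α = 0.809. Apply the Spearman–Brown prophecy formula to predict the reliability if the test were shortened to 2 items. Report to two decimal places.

Length factor m = 2/4 = 0.5000
α' = m·α / (1 − (1−m)·α)
   = 2/4 × 0.809 / (1 − (1 − 2/4) × 0.809)
   = 0.4045 / 0.5955 = 0.68

predicted reliability = 0.68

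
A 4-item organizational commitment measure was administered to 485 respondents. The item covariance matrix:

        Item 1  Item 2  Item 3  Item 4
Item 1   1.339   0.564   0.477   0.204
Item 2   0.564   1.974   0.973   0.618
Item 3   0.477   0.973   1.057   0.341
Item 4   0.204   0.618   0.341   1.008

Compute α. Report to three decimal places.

sum of item variances = 1.339 + 1.974 + 1.057 + 1.008 = 5.378
Σ_{i<j} σ_ij = 3.177
σ²_T = 5.378 + 2 × 3.177 = 11.732
α = (k/(k−1))·(1 − sum of item variances/σ²_T) = (4/3)·(1 − 5.378/11.732) = 0.722

α = 0.722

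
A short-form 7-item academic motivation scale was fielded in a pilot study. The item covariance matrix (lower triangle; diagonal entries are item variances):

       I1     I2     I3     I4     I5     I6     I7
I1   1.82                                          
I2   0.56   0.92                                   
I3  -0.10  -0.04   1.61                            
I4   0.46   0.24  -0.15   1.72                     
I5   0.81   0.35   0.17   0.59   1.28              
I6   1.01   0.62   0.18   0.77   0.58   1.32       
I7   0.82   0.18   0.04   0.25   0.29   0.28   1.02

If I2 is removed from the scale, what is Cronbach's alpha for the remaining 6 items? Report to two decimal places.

Remaining items: I1, I3, I4, I5, I6, I7 (k = 6).
Σσᵢ² = 1.82 + 1.61 + 1.72 + 1.28 + 1.32 + 1.02 = 8.77
σ²_T = 8.77 + 2 × 6.00 = 20.77
α (item deleted) = (6/5)·(1 − 8.77/20.77) = 0.69

α = 0.69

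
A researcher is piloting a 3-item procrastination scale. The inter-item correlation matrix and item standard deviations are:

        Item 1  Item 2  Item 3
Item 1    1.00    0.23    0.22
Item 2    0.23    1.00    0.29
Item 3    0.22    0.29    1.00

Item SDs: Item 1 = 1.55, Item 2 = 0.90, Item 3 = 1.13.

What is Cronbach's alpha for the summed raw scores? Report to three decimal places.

Cronbach's alpha = 0.463

Σσ²ᵢ = 1.55² + 0.90² + 1.13² = 4.4894
Covariances σ_ij = r_ij · s_i · s_j:
  σ(Item 1,Item 2) = 0.23 × 1.55 × 0.90 = 0.3209
  σ(Item 1,Item 3) = 0.22 × 1.55 × 1.13 = 0.3853
  σ(Item 2,Item 3) = 0.29 × 0.90 × 1.13 = 0.2949
σ²_T = Σσ²ᵢ + 2·Σσ_ij = 4.4894 + 2 × 1.0011 = 6.4916
α = (3/2)·(1 − 4.4894/6.4916) = 0.463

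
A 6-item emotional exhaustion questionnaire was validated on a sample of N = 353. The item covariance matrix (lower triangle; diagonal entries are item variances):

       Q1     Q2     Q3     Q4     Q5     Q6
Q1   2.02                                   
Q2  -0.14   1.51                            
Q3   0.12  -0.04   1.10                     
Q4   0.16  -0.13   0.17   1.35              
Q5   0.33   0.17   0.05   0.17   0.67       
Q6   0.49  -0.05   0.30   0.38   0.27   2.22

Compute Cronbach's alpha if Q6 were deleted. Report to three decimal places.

Remaining items: Q1, Q2, Q3, Q4, Q5 (k = 5).
ΣVar(i) = 2.02 + 1.51 + 1.10 + 1.35 + 0.67 = 6.65
total variance = 6.65 + 2 × 0.86 = 8.37
α (item deleted) = (5/4)·(1 − 6.65/8.37) = 0.257

Cronbach's alpha = 0.257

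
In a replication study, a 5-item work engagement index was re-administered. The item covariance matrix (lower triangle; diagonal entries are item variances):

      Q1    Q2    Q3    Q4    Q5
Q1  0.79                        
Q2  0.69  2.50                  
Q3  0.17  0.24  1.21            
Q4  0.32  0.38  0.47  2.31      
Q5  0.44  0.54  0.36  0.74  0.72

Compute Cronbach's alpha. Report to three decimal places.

sum of item variances = 0.79 + 2.50 + 1.21 + 2.31 + 0.72 = 7.53
Sum of off-diagonal covariances = 4.35
total variance = 7.53 + 2 × 4.35 = 16.23
α = (k/(k−1))·(1 − sum of item variances/total variance) = (5/4)·(1 − 7.53/16.23) = 0.670

Cronbach's alpha = 0.670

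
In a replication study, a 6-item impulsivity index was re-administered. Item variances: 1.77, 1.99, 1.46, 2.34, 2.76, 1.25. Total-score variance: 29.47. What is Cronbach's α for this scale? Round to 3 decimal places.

α = 0.729

ΣVar(i) = 1.77 + 1.99 + 1.46 + 2.34 + 2.76 + 1.25 = 11.57
α = (k/(k−1))·(1 − ΣVar(i)/total variance) = (6/5)·(1 − 11.57/29.47) = 0.729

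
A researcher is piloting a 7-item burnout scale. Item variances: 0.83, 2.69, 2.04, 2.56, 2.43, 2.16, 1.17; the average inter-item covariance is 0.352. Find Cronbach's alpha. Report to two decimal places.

α = 0.60

Σσᵢ² = 0.83 + 2.69 + 2.04 + 2.56 + 2.43 + 2.16 + 1.17 = 13.88
Sum of the 21 distinct covariances = 21 × 0.352 = 7.392
total variance = Σσᵢ² + 2·Σcov = 13.88 + 2 × 7.392 = 28.664
α = (7/6)·(1 − 13.88/28.664) = 0.60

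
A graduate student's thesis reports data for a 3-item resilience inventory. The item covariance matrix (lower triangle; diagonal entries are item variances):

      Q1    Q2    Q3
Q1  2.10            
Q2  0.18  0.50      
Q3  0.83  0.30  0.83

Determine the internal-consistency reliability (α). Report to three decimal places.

ΣVar(i) = 2.10 + 0.50 + 0.83 = 3.43
Sum of the distinct covariances = 1.31
σ²_total = 3.43 + 2 × 1.31 = 6.05
α = (k/(k−1))·(1 − ΣVar(i)/σ²_total) = (3/2)·(1 − 3.43/6.05) = 0.650

α = 0.650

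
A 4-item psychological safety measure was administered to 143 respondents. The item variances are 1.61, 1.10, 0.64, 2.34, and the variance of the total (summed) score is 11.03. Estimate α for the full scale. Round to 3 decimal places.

ΣVar(i) = 1.61 + 1.10 + 0.64 + 2.34 = 5.69
α = (k/(k−1))·(1 − ΣVar(i)/σ²_T) = (4/3)·(1 − 5.69/11.03) = 0.646

α = 0.646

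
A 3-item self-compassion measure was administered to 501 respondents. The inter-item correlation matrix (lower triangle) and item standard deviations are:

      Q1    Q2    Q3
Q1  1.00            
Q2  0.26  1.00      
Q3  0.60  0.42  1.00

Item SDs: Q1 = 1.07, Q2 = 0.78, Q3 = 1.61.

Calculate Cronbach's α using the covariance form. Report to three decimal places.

Σσ²ᵢ = 1.07² + 0.78² + 1.61² = 4.3454
Covariances σ_ij = r_ij · s_i · s_j:
  σ(Q1,Q2) = 0.26 × 1.07 × 0.78 = 0.2170
  σ(Q1,Q3) = 0.60 × 1.07 × 1.61 = 1.0336
  σ(Q2,Q3) = 0.42 × 0.78 × 1.61 = 0.5274
σ²_T = Σσ²ᵢ + 2·Σσ_ij = 4.3454 + 2 × 1.7780 = 7.9014
α = (3/2)·(1 − 4.3454/7.9014) = 0.675

α = 0.675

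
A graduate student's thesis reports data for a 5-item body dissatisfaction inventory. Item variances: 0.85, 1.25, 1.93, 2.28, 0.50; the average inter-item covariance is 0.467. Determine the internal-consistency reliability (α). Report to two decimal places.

Σσᵢ² = 0.85 + 1.25 + 1.93 + 2.28 + 0.50 = 6.81
Sum of the 10 distinct covariances = 10 × 0.467 = 4.670
Var(T) = Σσᵢ² + 2·Σcov = 6.81 + 2 × 4.670 = 16.150
α = (5/4)·(1 − 6.81/16.150) = 0.72

α = 0.72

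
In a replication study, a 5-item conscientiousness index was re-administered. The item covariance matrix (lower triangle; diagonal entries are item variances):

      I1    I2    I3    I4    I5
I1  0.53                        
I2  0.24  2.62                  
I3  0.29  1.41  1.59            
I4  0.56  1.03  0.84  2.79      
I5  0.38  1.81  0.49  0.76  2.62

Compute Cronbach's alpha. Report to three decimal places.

ΣVar(i) = 0.53 + 2.62 + 1.59 + 2.79 + 2.62 = 10.15
Sum of the distinct covariances = 7.81
σ²_total = 10.15 + 2 × 7.81 = 25.77
α = (k/(k−1))·(1 − ΣVar(i)/σ²_total) = (5/4)·(1 − 10.15/25.77) = 0.758

α = 0.758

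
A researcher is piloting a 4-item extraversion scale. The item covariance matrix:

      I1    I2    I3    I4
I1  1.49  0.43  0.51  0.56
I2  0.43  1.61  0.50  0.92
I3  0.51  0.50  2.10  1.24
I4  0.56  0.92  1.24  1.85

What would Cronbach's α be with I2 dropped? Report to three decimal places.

Remaining items: I1, I3, I4 (k = 3).
ΣVar(i) = 1.49 + 2.10 + 1.85 = 5.44
Var(T) = 5.44 + 2 × 2.31 = 10.06
α (item deleted) = (3/2)·(1 − 5.44/10.06) = 0.689

α = 0.689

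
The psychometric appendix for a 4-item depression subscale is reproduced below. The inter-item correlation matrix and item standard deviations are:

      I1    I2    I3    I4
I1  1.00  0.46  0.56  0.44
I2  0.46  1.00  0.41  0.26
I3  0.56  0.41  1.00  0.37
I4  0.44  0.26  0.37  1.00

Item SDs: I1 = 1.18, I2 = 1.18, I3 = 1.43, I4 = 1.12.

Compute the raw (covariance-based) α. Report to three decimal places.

α = 0.740

Σσ²ᵢ = 1.18² + 1.18² + 1.43² + 1.12² = 6.0841
Covariances σ_ij = r_ij · s_i · s_j:
  σ(I1,I2) = 0.46 × 1.18 × 1.18 = 0.6405
  σ(I1,I3) = 0.56 × 1.18 × 1.43 = 0.9449
  σ(I1,I4) = 0.44 × 1.18 × 1.12 = 0.5815
  σ(I2,I3) = 0.41 × 1.18 × 1.43 = 0.6918
  σ(I2,I4) = 0.26 × 1.18 × 1.12 = 0.3436
  σ(I3,I4) = 0.37 × 1.43 × 1.12 = 0.5926
σ²_T = Σσ²ᵢ + 2·Σσ_ij = 6.0841 + 2 × 3.7949 = 13.6739
α = (4/3)·(1 − 6.0841/13.6739) = 0.740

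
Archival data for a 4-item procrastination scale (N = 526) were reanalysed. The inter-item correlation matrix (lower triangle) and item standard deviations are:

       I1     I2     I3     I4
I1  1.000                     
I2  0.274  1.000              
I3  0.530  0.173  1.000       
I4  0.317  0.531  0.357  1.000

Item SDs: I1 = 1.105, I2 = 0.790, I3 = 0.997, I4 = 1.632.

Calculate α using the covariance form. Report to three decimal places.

α = 0.672

Σσ²ᵢ = 1.105² + 0.790² + 0.997² + 1.632² = 5.5026
Covariances σ_ij = r_ij · s_i · s_j:
  σ(I1,I2) = 0.274 × 1.105 × 0.790 = 0.2392
  σ(I1,I3) = 0.530 × 1.105 × 0.997 = 0.5839
  σ(I1,I4) = 0.317 × 1.105 × 1.632 = 0.5717
  σ(I2,I3) = 0.173 × 0.790 × 0.997 = 0.1363
  σ(I2,I4) = 0.531 × 0.790 × 1.632 = 0.6846
  σ(I3,I4) = 0.357 × 0.997 × 1.632 = 0.5809
σ²_T = Σσ²ᵢ + 2·Σσ_ij = 5.5026 + 2 × 2.7966 = 11.0958
α = (4/3)·(1 − 5.5026/11.0958) = 0.672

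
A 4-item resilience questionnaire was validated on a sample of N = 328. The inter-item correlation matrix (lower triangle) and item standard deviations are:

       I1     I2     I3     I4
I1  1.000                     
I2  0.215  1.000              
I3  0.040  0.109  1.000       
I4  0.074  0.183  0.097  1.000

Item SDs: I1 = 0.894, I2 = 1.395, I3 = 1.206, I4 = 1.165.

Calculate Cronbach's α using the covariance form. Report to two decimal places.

Σσ²ᵢ = 0.894² + 1.395² + 1.206² + 1.165² = 5.5569
Covariances σ_ij = r_ij · s_i · s_j:
  σ(I1,I2) = 0.215 × 0.894 × 1.395 = 0.2681
  σ(I1,I3) = 0.040 × 0.894 × 1.206 = 0.0431
  σ(I1,I4) = 0.074 × 0.894 × 1.165 = 0.0771
  σ(I2,I3) = 0.109 × 1.395 × 1.206 = 0.1834
  σ(I2,I4) = 0.183 × 1.395 × 1.165 = 0.2974
  σ(I3,I4) = 0.097 × 1.206 × 1.165 = 0.1363
σ²_T = Σσ²ᵢ + 2·Σσ_ij = 5.5569 + 2 × 1.0054 = 7.5677
α = (4/3)·(1 − 5.5569/7.5677) = 0.35

Cronbach's α = 0.35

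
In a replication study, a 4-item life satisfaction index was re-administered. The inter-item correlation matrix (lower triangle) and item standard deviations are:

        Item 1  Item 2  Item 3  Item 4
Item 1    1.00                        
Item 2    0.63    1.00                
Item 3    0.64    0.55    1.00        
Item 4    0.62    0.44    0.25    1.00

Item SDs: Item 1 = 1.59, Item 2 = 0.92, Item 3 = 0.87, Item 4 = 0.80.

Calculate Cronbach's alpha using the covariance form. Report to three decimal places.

Cronbach's alpha = 0.796

Σσ²ᵢ = 1.59² + 0.92² + 0.87² + 0.80² = 4.7714
Covariances σ_ij = r_ij · s_i · s_j:
  σ(Item 1,Item 2) = 0.63 × 1.59 × 0.92 = 0.9216
  σ(Item 1,Item 3) = 0.64 × 1.59 × 0.87 = 0.8853
  σ(Item 1,Item 4) = 0.62 × 1.59 × 0.80 = 0.7886
  σ(Item 2,Item 3) = 0.55 × 0.92 × 0.87 = 0.4402
  σ(Item 2,Item 4) = 0.44 × 0.92 × 0.80 = 0.3238
  σ(Item 3,Item 4) = 0.25 × 0.87 × 0.80 = 0.1740
σ²_T = Σσ²ᵢ + 2·Σσ_ij = 4.7714 + 2 × 3.5335 = 11.8384
α = (4/3)·(1 − 4.7714/11.8384) = 0.796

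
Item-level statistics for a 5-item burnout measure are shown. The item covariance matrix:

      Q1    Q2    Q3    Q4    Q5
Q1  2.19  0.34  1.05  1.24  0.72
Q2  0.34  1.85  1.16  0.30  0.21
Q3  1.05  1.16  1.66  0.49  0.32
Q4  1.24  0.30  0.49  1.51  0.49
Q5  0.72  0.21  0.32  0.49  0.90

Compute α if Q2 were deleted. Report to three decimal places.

α = 0.772

Remaining items: Q1, Q3, Q4, Q5 (k = 4).
Σσᵢ² = 2.19 + 1.66 + 1.51 + 0.90 = 6.26
Var(T) = 6.26 + 2 × 4.31 = 14.88
α (item deleted) = (4/3)·(1 − 6.26/14.88) = 0.772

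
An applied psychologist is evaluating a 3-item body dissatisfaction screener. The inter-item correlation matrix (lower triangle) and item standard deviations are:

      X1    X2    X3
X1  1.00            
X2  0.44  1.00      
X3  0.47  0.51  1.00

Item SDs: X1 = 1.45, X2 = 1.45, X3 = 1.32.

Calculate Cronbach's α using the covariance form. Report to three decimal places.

Cronbach's α = 0.728

Σσ²ᵢ = 1.45² + 1.45² + 1.32² = 5.9474
Covariances σ_ij = r_ij · s_i · s_j:
  σ(X1,X2) = 0.44 × 1.45 × 1.45 = 0.9251
  σ(X1,X3) = 0.47 × 1.45 × 1.32 = 0.8996
  σ(X2,X3) = 0.51 × 1.45 × 1.32 = 0.9761
σ²_T = Σσ²ᵢ + 2·Σσ_ij = 5.9474 + 2 × 2.8008 = 11.5490
α = (3/2)·(1 − 5.9474/11.5490) = 0.728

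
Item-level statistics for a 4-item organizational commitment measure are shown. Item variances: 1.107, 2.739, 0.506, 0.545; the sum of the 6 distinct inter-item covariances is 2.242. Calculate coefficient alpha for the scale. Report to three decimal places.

coefficient alpha = 0.637

Σσᵢ² = 1.107 + 2.739 + 0.506 + 0.545 = 4.897
Sum of distinct covariances = 2.242
total variance = Σσᵢ² + 2·Σcov = 4.897 + 2 × 2.242 = 9.381
α = (4/3)·(1 − 4.897/9.381) = 0.637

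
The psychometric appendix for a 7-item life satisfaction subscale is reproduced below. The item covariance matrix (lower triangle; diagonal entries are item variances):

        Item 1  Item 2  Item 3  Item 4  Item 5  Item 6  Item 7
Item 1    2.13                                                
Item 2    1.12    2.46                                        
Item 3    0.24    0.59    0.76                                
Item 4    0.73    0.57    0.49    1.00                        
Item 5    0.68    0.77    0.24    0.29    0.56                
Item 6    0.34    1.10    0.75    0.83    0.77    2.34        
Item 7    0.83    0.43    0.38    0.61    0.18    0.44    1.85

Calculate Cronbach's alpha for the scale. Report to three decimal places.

sum of item variances = 2.13 + 2.46 + 0.76 + 1.00 + 0.56 + 2.34 + 1.85 = 11.10
Σ_{i<j} σ_ij = 12.38
Var(T) = 11.10 + 2 × 12.38 = 35.86
α = (k/(k−1))·(1 − sum of item variances/Var(T)) = (7/6)·(1 − 11.10/35.86) = 0.806

Cronbach's alpha = 0.806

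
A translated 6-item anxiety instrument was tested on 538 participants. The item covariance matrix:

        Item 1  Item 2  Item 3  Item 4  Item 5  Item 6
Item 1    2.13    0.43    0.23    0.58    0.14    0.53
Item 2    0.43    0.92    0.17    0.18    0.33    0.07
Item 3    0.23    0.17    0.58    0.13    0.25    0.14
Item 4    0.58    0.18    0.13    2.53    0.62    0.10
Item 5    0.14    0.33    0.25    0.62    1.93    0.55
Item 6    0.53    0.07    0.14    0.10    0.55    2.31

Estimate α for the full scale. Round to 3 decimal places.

α = 0.553

Σσᵢ² = 2.13 + 0.92 + 0.58 + 2.53 + 1.93 + 2.31 = 10.40
Sum of the distinct covariances = 4.45
total variance = 10.40 + 2 × 4.45 = 19.30
α = (k/(k−1))·(1 − Σσᵢ²/total variance) = (6/5)·(1 − 10.40/19.30) = 0.553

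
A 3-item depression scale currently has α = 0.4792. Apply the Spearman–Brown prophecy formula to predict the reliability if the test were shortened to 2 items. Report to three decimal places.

predicted reliability = 0.380

Length factor m = 2/3 = 0.6667
α' = m·α / (1 − (1−m)·α)
   = 2/3 × 0.4792 / (1 − (1 − 2/3) × 0.4792)
   = 0.3195 / 0.8403 = 0.380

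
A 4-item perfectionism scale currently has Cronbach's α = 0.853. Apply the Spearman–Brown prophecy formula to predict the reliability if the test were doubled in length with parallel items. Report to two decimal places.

predicted reliability = 0.92

Length factor m = 2
α' = m·α / (1 + (m−1)·α)
   = 2 × 0.853 / (1 + (2 − 1) × 0.853)
   = 1.7060 / 1.8530 = 0.92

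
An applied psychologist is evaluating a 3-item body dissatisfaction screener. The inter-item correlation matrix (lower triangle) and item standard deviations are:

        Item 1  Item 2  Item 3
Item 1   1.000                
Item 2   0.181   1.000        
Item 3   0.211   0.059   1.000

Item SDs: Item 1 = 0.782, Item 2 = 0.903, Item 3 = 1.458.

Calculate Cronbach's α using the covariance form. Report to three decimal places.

Σσ²ᵢ = 0.782² + 0.903² + 1.458² = 3.5527
Covariances σ_ij = r_ij · s_i · s_j:
  σ(Item 1,Item 2) = 0.181 × 0.782 × 0.903 = 0.1278
  σ(Item 1,Item 3) = 0.211 × 0.782 × 1.458 = 0.2406
  σ(Item 2,Item 3) = 0.059 × 0.903 × 1.458 = 0.0777
σ²_T = Σσ²ᵢ + 2·Σσ_ij = 3.5527 + 2 × 0.4461 = 4.4449
α = (3/2)·(1 − 3.5527/4.4449) = 0.301

α = 0.301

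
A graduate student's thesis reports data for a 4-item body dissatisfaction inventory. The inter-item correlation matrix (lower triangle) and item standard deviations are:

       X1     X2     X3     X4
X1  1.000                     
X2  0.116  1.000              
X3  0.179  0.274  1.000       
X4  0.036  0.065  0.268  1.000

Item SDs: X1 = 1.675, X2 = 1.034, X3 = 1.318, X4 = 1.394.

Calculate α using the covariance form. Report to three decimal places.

Σσ²ᵢ = 1.675² + 1.034² + 1.318² + 1.394² = 7.5551
Covariances σ_ij = r_ij · s_i · s_j:
  σ(X1,X2) = 0.116 × 1.675 × 1.034 = 0.2009
  σ(X1,X3) = 0.179 × 1.675 × 1.318 = 0.3952
  σ(X1,X4) = 0.036 × 1.675 × 1.394 = 0.0841
  σ(X2,X3) = 0.274 × 1.034 × 1.318 = 0.3734
  σ(X2,X4) = 0.065 × 1.034 × 1.394 = 0.0937
  σ(X3,X4) = 0.268 × 1.318 × 1.394 = 0.4924
σ²_T = Σσ²ᵢ + 2·Σσ_ij = 7.5551 + 2 × 1.6397 = 10.8345
α = (4/3)·(1 − 7.5551/10.8345) = 0.404

α = 0.404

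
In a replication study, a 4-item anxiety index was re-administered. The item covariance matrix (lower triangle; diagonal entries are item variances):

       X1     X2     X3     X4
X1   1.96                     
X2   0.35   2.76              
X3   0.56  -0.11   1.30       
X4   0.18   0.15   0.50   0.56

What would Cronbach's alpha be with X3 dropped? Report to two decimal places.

Remaining items: X1, X2, X4 (k = 3).
ΣVar(i) = 1.96 + 2.76 + 0.56 = 5.28
total variance = 5.28 + 2 × 0.68 = 6.64
α (item deleted) = (3/2)·(1 − 5.28/6.64) = 0.31

Cronbach's alpha = 0.31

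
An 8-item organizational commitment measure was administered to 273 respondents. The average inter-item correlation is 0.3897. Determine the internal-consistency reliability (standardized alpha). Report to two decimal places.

Standardized α = k·r̄ / (1 + (k−1)·r̄) = 8 × 0.3897 / (1 + 7 × 0.3897)
  = 3.1176 / 3.7279 = 0.84

α = 0.84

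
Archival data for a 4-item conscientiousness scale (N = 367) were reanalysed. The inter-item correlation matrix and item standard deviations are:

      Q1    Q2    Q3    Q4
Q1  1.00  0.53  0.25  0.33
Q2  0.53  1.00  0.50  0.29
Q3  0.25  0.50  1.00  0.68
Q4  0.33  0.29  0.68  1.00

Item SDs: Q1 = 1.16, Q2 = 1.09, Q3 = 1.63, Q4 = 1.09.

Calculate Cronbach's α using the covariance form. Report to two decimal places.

Σσ²ᵢ = 1.16² + 1.09² + 1.63² + 1.09² = 6.3787
Covariances σ_ij = r_ij · s_i · s_j:
  σ(Q1,Q2) = 0.53 × 1.16 × 1.09 = 0.6701
  σ(Q1,Q3) = 0.25 × 1.16 × 1.63 = 0.4727
  σ(Q1,Q4) = 0.33 × 1.16 × 1.09 = 0.4173
  σ(Q2,Q3) = 0.50 × 1.09 × 1.63 = 0.8883
  σ(Q2,Q4) = 0.29 × 1.09 × 1.09 = 0.3445
  σ(Q3,Q4) = 0.68 × 1.63 × 1.09 = 1.2082
σ²_T = Σσ²ᵢ + 2·Σσ_ij = 6.3787 + 2 × 4.0011 = 14.3809
α = (4/3)·(1 − 6.3787/14.3809) = 0.74

Cronbach's α = 0.74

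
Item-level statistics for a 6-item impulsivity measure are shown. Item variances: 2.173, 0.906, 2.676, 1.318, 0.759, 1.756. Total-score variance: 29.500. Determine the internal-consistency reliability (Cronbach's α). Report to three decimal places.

Cronbach's α = 0.810

ΣVar(i) = 2.173 + 0.906 + 2.676 + 1.318 + 0.759 + 1.756 = 9.588
α = (k/(k−1))·(1 − ΣVar(i)/σ²_total) = (6/5)·(1 − 9.588/29.500) = 0.810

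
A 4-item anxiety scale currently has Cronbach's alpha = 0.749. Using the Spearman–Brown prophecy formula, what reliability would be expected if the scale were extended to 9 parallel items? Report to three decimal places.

Length factor m = 9/4 = 2.2500
α' = m·α / (1 + (m−1)·α)
   = 9/4 × 0.749 / (1 + (9/4 − 1) × 0.749)
   = 1.6852 / 1.9363 = 0.870

predicted reliability = 0.870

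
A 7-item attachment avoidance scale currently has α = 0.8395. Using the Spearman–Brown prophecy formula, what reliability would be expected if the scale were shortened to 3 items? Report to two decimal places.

Length factor m = 3/7 = 0.4286
α' = m·α / (1 − (1−m)·α)
   = 3/7 × 0.8395 / (1 − (1 − 3/7) × 0.8395)
   = 0.3598 / 0.5203 = 0.69

predicted reliability = 0.69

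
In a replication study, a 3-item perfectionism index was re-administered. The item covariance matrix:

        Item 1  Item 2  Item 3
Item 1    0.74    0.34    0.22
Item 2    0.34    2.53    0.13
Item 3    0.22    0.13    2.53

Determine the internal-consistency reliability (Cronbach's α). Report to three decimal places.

α = 0.288

ΣVar(i) = 0.74 + 2.53 + 2.53 = 5.80
Σ_{i<j} σ_ij = 0.69
total variance = 5.80 + 2 × 0.69 = 7.18
α = (k/(k−1))·(1 − ΣVar(i)/total variance) = (3/2)·(1 − 5.80/7.18) = 0.288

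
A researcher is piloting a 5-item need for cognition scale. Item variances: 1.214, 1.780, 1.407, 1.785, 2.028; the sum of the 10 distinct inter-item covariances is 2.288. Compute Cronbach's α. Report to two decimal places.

α = 0.45

ΣVar(i) = 1.214 + 1.780 + 1.407 + 1.785 + 2.028 = 8.214
Sum of distinct covariances = 2.288
total variance = ΣVar(i) + 2·Σcov = 8.214 + 2 × 2.288 = 12.790
α = (5/4)·(1 − 8.214/12.790) = 0.45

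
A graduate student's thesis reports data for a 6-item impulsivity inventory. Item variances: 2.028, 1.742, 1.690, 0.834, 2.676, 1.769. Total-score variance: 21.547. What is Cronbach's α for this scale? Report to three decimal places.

Cronbach's α = 0.602

Σσᵢ² = 2.028 + 1.742 + 1.690 + 0.834 + 2.676 + 1.769 = 10.739
α = (k/(k−1))·(1 − Σσᵢ²/Var(T)) = (6/5)·(1 − 10.739/21.547) = 0.602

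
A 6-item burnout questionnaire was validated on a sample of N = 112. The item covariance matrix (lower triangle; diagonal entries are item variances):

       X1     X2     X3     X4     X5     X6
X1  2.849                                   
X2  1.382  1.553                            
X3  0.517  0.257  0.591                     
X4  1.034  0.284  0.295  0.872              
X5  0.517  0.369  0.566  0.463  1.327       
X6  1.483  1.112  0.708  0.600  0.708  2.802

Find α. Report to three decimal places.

Σσᵢ² = 2.849 + 1.553 + 0.591 + 0.872 + 1.327 + 2.802 = 9.994
Sum of off-diagonal covariances = 10.295
σ²_total = 9.994 + 2 × 10.295 = 30.584
α = (k/(k−1))·(1 − Σσᵢ²/σ²_total) = (6/5)·(1 − 9.994/30.584) = 0.808

α = 0.808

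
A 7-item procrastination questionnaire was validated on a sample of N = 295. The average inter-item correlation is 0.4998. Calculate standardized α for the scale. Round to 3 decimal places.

α = 0.875

Standardized α = k·r̄ / (1 + (k−1)·r̄) = 7 × 0.4998 / (1 + 6 × 0.4998)
  = 3.4986 / 3.9988 = 0.875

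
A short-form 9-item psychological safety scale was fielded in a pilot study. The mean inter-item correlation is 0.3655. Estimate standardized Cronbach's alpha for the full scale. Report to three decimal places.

α = 0.838

Standardized α = k·r̄ / (1 + (k−1)·r̄) = 9 × 0.3655 / (1 + 8 × 0.3655)
  = 3.2895 / 3.9240 = 0.838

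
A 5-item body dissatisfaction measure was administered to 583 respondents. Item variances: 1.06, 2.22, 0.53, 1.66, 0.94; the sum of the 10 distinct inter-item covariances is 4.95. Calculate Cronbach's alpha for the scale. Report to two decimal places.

Σσ²ᵢ = 1.06 + 2.22 + 0.53 + 1.66 + 0.94 = 6.41
Sum of distinct covariances = 4.95
Var(T) = Σσ²ᵢ + 2·Σcov = 6.41 + 2 × 4.95 = 16.31
α = (5/4)·(1 − 6.41/16.31) = 0.76

α = 0.76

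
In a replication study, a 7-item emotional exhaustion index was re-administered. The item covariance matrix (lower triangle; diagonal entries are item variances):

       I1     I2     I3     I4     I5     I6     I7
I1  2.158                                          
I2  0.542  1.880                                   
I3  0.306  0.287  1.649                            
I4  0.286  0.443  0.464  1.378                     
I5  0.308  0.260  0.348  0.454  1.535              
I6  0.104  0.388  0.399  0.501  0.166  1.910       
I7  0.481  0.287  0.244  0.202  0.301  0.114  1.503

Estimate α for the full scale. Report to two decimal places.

Σσᵢ² = 2.158 + 1.880 + 1.649 + 1.378 + 1.535 + 1.910 + 1.503 = 12.013
Sum of off-diagonal covariances = 6.885
σ²_total = 12.013 + 2 × 6.885 = 25.783
α = (k/(k−1))·(1 − Σσᵢ²/σ²_total) = (7/6)·(1 − 12.013/25.783) = 0.62

α = 0.62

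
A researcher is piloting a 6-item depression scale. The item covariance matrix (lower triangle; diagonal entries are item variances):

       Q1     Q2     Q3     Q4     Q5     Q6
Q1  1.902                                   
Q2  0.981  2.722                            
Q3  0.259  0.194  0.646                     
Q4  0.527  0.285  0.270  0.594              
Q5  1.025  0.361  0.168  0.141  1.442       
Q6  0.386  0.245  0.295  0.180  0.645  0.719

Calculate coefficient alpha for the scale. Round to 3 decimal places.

ΣVar(i) = 1.902 + 2.722 + 0.646 + 0.594 + 1.442 + 0.719 = 8.025
Sum of the distinct covariances = 5.962
total variance = 8.025 + 2 × 5.962 = 19.949
α = (k/(k−1))·(1 − ΣVar(i)/total variance) = (6/5)·(1 − 8.025/19.949) = 0.717

α = 0.717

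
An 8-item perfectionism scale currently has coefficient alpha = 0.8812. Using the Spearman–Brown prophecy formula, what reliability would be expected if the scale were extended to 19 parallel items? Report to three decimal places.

Length factor m = 19/8 = 2.3750
α' = m·α / (1 + (m−1)·α)
   = 19/8 × 0.8812 / (1 + (19/8 − 1) × 0.8812)
   = 2.0928 / 2.2116 = 0.946

predicted reliability = 0.946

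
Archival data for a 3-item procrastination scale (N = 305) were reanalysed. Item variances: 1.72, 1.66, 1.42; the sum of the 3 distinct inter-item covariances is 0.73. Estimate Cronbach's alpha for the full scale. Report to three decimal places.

Σσ²ᵢ = 1.72 + 1.66 + 1.42 = 4.80
Sum of distinct covariances = 0.73
Var(T) = Σσ²ᵢ + 2·Σcov = 4.80 + 2 × 0.73 = 6.26
α = (3/2)·(1 − 4.80/6.26) = 0.350

α = 0.350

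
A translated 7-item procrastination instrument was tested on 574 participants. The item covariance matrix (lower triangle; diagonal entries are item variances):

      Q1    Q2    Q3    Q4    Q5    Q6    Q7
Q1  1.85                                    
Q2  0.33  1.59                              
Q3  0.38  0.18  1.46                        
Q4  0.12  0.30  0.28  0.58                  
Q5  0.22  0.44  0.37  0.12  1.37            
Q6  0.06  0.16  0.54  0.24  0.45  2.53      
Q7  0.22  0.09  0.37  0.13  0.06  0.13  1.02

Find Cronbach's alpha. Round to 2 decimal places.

sum of item variances = 1.85 + 1.59 + 1.46 + 0.58 + 1.37 + 2.53 + 1.02 = 10.40
Sum of off-diagonal covariances = 5.19
Var(T) = 10.40 + 2 × 5.19 = 20.78
α = (k/(k−1))·(1 − sum of item variances/Var(T)) = (7/6)·(1 − 10.40/20.78) = 0.58

Cronbach's alpha = 0.58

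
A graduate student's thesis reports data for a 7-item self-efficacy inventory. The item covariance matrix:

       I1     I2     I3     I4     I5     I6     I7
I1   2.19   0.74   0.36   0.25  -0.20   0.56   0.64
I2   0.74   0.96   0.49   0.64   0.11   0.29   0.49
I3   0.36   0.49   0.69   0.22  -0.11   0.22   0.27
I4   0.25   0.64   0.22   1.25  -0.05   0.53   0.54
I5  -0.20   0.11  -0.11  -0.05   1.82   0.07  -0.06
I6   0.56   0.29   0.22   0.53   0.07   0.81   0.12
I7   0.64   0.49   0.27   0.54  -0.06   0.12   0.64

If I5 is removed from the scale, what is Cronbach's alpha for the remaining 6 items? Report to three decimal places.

Remaining items: I1, I2, I3, I4, I6, I7 (k = 6).
Σσᵢ² = 2.19 + 0.96 + 0.69 + 1.25 + 0.81 + 0.64 = 6.54
total variance = 6.54 + 2 × 6.36 = 19.26
α (item deleted) = (6/5)·(1 − 6.54/19.26) = 0.793

Cronbach's alpha = 0.793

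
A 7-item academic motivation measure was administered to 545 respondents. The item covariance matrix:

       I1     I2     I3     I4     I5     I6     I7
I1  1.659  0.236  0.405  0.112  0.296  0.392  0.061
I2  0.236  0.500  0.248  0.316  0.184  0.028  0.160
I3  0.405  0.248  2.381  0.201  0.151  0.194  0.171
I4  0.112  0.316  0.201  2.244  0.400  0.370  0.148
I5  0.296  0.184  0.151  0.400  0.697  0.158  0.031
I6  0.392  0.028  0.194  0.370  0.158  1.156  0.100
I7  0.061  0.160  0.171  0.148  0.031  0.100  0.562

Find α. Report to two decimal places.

sum of item variances = 1.659 + 0.500 + 2.381 + 2.244 + 0.697 + 1.156 + 0.562 = 9.199
Σ_{i<j} σ_ij = 4.362
σ²_total = 9.199 + 2 × 4.362 = 17.923
α = (k/(k−1))·(1 − sum of item variances/σ²_total) = (7/6)·(1 − 9.199/17.923) = 0.57

α = 0.57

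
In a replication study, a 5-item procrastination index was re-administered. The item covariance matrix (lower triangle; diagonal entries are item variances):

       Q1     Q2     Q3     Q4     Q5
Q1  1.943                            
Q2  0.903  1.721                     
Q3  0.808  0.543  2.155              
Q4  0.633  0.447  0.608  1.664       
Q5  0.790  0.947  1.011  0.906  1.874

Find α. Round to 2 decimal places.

Σσᵢ² = 1.943 + 1.721 + 2.155 + 1.664 + 1.874 = 9.357
Sum of the distinct covariances = 7.596
σ²_T = 9.357 + 2 × 7.596 = 24.549
α = (k/(k−1))·(1 − Σσᵢ²/σ²_T) = (5/4)·(1 − 9.357/24.549) = 0.77

α = 0.77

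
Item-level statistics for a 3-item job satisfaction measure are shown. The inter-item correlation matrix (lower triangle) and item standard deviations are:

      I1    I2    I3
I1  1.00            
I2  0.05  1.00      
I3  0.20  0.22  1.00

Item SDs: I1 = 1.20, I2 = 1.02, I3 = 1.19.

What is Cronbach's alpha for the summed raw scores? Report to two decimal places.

Σσ²ᵢ = 1.20² + 1.02² + 1.19² = 3.8965
Covariances σ_ij = r_ij · s_i · s_j:
  σ(I1,I2) = 0.05 × 1.20 × 1.02 = 0.0612
  σ(I1,I3) = 0.20 × 1.20 × 1.19 = 0.2856
  σ(I2,I3) = 0.22 × 1.02 × 1.19 = 0.2670
σ²_T = Σσ²ᵢ + 2·Σσ_ij = 3.8965 + 2 × 0.6138 = 5.1241
α = (3/2)·(1 − 3.8965/5.1241) = 0.36

Cronbach's alpha = 0.36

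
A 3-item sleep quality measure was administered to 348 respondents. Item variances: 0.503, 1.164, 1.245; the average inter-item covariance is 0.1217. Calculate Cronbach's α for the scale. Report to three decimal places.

α = 0.301

Σσ²ᵢ = 0.503 + 1.164 + 1.245 = 2.912
Sum of the 3 distinct covariances = 3 × 0.1217 = 0.3651
σ²_total = Σσ²ᵢ + 2·Σcov = 2.912 + 2 × 0.3651 = 3.6422
α = (3/2)·(1 − 2.912/3.6422) = 0.301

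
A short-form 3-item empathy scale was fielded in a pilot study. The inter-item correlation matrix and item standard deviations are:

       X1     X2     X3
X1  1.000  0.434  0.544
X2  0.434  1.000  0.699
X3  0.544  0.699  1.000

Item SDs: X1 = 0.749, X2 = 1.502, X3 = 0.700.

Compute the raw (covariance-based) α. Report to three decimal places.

α = 0.716

Σσ²ᵢ = 0.749² + 1.502² + 0.700² = 3.3070
Covariances σ_ij = r_ij · s_i · s_j:
  σ(X1,X2) = 0.434 × 0.749 × 1.502 = 0.4882
  σ(X1,X3) = 0.544 × 0.749 × 0.700 = 0.2852
  σ(X2,X3) = 0.699 × 1.502 × 0.700 = 0.7349
σ²_T = Σσ²ᵢ + 2·Σσ_ij = 3.3070 + 2 × 1.5083 = 6.3236
α = (3/2)·(1 − 3.3070/6.3236) = 0.716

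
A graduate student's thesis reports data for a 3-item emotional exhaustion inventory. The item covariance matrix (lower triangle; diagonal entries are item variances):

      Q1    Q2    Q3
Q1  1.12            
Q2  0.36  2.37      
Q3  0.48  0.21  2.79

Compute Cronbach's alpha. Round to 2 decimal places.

Cronbach's alpha = 0.38

Σσᵢ² = 1.12 + 2.37 + 2.79 = 6.28
Sum of off-diagonal covariances = 1.05
total variance = 6.28 + 2 × 1.05 = 8.38
α = (k/(k−1))·(1 − Σσᵢ²/total variance) = (3/2)·(1 − 6.28/8.38) = 0.38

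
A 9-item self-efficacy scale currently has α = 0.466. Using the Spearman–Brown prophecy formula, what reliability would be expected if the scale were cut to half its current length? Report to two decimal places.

Length factor m = 1/2
α' = m·α / (1 − (1−m)·α)
   = 1/2 × 0.466 / (1 − (1 − 1/2) × 0.466)
   = 0.2330 / 0.7670 = 0.30

predicted reliability = 0.30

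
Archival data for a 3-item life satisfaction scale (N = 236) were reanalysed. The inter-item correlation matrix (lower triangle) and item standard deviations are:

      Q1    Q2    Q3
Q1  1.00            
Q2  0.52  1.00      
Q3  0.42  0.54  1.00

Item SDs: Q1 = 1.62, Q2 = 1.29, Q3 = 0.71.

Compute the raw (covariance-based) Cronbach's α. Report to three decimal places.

α = 0.694

Σσ²ᵢ = 1.62² + 1.29² + 0.71² = 4.7926
Covariances σ_ij = r_ij · s_i · s_j:
  σ(Q1,Q2) = 0.52 × 1.62 × 1.29 = 1.0867
  σ(Q1,Q3) = 0.42 × 1.62 × 0.71 = 0.4831
  σ(Q2,Q3) = 0.54 × 1.29 × 0.71 = 0.4946
σ²_T = Σσ²ᵢ + 2·Σσ_ij = 4.7926 + 2 × 2.0644 = 8.9214
α = (3/2)·(1 − 4.7926/8.9214) = 0.694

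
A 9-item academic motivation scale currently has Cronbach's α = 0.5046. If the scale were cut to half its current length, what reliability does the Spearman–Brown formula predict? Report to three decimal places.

Length factor m = 1/2
α' = m·α / (1 − (1−m)·α)
   = 1/2 × 0.5046 / (1 − (1 − 1/2) × 0.5046)
   = 0.2523 / 0.7477 = 0.337

predicted reliability = 0.337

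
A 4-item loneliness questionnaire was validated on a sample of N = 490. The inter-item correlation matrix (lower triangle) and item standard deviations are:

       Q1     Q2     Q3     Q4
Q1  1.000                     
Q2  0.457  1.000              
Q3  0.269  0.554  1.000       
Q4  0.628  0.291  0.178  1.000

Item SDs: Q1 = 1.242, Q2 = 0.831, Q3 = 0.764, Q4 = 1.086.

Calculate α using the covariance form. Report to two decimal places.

Σσ²ᵢ = 1.242² + 0.831² + 0.764² + 1.086² = 3.9962
Covariances σ_ij = r_ij · s_i · s_j:
  σ(Q1,Q2) = 0.457 × 1.242 × 0.831 = 0.4717
  σ(Q1,Q3) = 0.269 × 1.242 × 0.764 = 0.2553
  σ(Q1,Q4) = 0.628 × 1.242 × 1.086 = 0.8471
  σ(Q2,Q3) = 0.554 × 0.831 × 0.764 = 0.3517
  σ(Q2,Q4) = 0.291 × 0.831 × 1.086 = 0.2626
  σ(Q3,Q4) = 0.178 × 0.764 × 1.086 = 0.1477
σ²_T = Σσ²ᵢ + 2·Σσ_ij = 3.9962 + 2 × 2.3361 = 8.6684
α = (4/3)·(1 − 3.9962/8.6684) = 0.72

α = 0.72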